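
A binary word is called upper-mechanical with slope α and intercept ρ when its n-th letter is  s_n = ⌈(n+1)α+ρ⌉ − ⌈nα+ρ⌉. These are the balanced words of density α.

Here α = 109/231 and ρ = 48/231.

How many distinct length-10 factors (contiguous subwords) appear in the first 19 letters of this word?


9

t_n = ⌈(n·109+48)/231⌉ for n = 0 … 19:
  n=0…9: ⌈48/231⌉=1 ⌈157/231⌉=1 ⌈266/231⌉=2 ⌈375/231⌉=2 ⌈484/231⌉=3 ⌈593/231⌉=3 ⌈702/231⌉=4 ⌈811/231⌉=4 ⌈920/231⌉=4 ⌈1029/231⌉=5
  n=10…19: ⌈1138/231⌉=5 ⌈1247/231⌉=6 ⌈1356/231⌉=6 ⌈1465/231⌉=7 ⌈1574/231⌉=7 ⌈1683/231⌉=8 ⌈1792/231⌉=8 ⌈1901/231⌉=9 ⌈2010/231⌉=9 ⌈2119/231⌉=10
s_n = t_(n+1) − t_n for n = 0 … 18 gives
prefix = 0101010010101010101
slide a length-10 window over [0..9] … [9..18] (10 windows); first occurrence of each distinct factor:
  [  0..  9] 0101010010
  [  1.. 10] 1010100101
  [  2.. 11] 0101001010
  [  3.. 12] 1010010101
  [  4.. 13] 0100101010
  [  5.. 14] 1001010101
  [  6.. 15] 0010101010
  [  7.. 16] 0101010101
  [  8.. 17] 1010101010
  (the other 1 window repeats one of these)
distinct factors: {0010101010, 0100101010, 0101001010, 0101010010, 0101010101, 1001010101, 1010010101, 1010100101, 1010101010}
count = 9  (Sturmian bound for length 10 is 11)


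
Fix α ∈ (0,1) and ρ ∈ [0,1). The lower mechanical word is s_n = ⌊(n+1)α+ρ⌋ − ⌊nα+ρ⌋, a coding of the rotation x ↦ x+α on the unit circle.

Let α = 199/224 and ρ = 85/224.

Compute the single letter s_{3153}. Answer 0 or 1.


(n+1)α + ρ = (3154·199 + 85) / 224 = 627731/224
nα + ρ     = (3153·199 + 85) / 224 = 627532/224
⌊627731/224⌋ = 2802,  ⌊627532/224⌋ = 2801
s_{3153} = 2802 − 2801 = 1

1


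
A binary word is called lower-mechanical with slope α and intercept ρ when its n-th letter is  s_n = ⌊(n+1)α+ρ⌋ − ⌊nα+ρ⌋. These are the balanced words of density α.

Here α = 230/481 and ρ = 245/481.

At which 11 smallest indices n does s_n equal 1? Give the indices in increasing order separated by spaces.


1 3 5 7 9 11 13 15 17 19 21

n=0: ⌊475/481⌋−⌊245/481⌋ = 0−0 = 0
n=1: ⌊705/481⌋−⌊475/481⌋ = 1−0 = 1  ← one
n=2: ⌊935/481⌋−⌊705/481⌋ = 1−1 = 0
n=3: ⌊1165/481⌋−⌊935/481⌋ = 2−1 = 1  ← one
n=4: ⌊1395/481⌋−⌊1165/481⌋ = 2−2 = 0
n=5: ⌊1625/481⌋−⌊1395/481⌋ = 3−2 = 1  ← one
n=6: ⌊1855/481⌋−⌊1625/481⌋ = 3−3 = 0
n=7: ⌊2085/481⌋−⌊1855/481⌋ = 4−3 = 1  ← one
n=8: ⌊2315/481⌋−⌊2085/481⌋ = 4−4 = 0
n=9: ⌊2545/481⌋−⌊2315/481⌋ = 5−4 = 1  ← one
n=10: ⌊2775/481⌋−⌊2545/481⌋ = 5−5 = 0
n=11: ⌊3005/481⌋−⌊2775/481⌋ = 6−5 = 1  ← one
n=12: ⌊3235/481⌋−⌊3005/481⌋ = 6−6 = 0
n=13: ⌊3465/481⌋−⌊3235/481⌋ = 7−6 = 1  ← one
n=14: ⌊3695/481⌋−⌊3465/481⌋ = 7−7 = 0
n=15: ⌊3925/481⌋−⌊3695/481⌋ = 8−7 = 1  ← one
n=16: ⌊4155/481⌋−⌊3925/481⌋ = 8−8 = 0
n=17: ⌊4385/481⌋−⌊4155/481⌋ = 9−8 = 1  ← one
n=18: ⌊4615/481⌋−⌊4385/481⌋ = 9−9 = 0
n=19: ⌊4845/481⌋−⌊4615/481⌋ = 10−9 = 1  ← one
n=20: ⌊5075/481⌋−⌊4845/481⌋ = 10−10 = 0
n=21: ⌊5305/481⌋−⌊5075/481⌋ = 11−10 = 1  ← one
positions of the first 11 ones: 1 3 5 7 9 11 13 15 17 19 21


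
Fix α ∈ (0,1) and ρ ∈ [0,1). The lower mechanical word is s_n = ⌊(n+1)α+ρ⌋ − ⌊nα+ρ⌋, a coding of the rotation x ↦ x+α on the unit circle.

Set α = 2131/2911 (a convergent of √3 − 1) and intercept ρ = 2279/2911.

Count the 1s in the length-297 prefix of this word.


218

#1s = Σ_{n=0}^{296} s_n = Σ_{n=0}^{296} (⌊(n+1)α+ρ⌋ − ⌊nα+ρ⌋)
the sum telescopes: every ⌊nα+ρ⌋ with 0 < n < 297 appears once with + and once with −, leaving ⌊297α+ρ⌋ − ⌊0·α+ρ⌋
297α + ρ = (297·2131 + 2279) / 2911 = 635186/2911
ρ = 2279/2911
⌊635186/2911⌋ = 218,  ⌊2279/2911⌋ = 0
#1s = 218 − 0 = 218


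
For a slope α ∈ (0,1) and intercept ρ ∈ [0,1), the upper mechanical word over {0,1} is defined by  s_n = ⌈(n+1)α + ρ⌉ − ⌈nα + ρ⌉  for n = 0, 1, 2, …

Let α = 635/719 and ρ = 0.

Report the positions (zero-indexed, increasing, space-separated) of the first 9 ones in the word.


n=0: ⌈635/719⌉−⌈0/719⌉ = 1−0 = 1  ← one
n=1: ⌈1270/719⌉−⌈635/719⌉ = 2−1 = 1  ← one
n=2: ⌈1905/719⌉−⌈1270/719⌉ = 3−2 = 1  ← one
n=3: ⌈2540/719⌉−⌈1905/719⌉ = 4−3 = 1  ← one
n=4: ⌈3175/719⌉−⌈2540/719⌉ = 5−4 = 1  ← one
n=5: ⌈3810/719⌉−⌈3175/719⌉ = 6−5 = 1  ← one
n=6: ⌈4445/719⌉−⌈3810/719⌉ = 7−6 = 1  ← one
n=7: ⌈5080/719⌉−⌈4445/719⌉ = 8−7 = 1  ← one
n=8: ⌈5715/719⌉−⌈5080/719⌉ = 8−8 = 0
n=9: ⌈6350/719⌉−⌈5715/719⌉ = 9−8 = 1  ← one
positions of the first 9 ones: 0 1 2 3 4 5 6 7 9

0 1 2 3 4 5 6 7 9


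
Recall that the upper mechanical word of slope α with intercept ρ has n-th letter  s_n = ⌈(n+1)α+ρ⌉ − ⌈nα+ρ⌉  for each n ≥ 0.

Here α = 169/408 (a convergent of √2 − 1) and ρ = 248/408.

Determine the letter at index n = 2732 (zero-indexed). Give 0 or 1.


(n+1)α + ρ = (2733·169 + 248) / 408 = 462125/408
nα + ρ     = (2732·169 + 248) / 408 = 461956/408
⌈462125/408⌉ = 1133,  ⌈461956/408⌉ = 1133
s_{2732} = 1133 − 1133 = 0

0


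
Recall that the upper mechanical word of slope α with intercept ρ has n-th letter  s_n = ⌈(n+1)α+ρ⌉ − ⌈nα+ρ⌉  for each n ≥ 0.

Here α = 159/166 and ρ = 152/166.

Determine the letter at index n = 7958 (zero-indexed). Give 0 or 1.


1

(n+1)α + ρ = (7959·159 + 152) / 166 = 1265633/166
nα + ρ     = (7958·159 + 152) / 166 = 1265474/166
⌈1265633/166⌉ = 7625,  ⌈1265474/166⌉ = 7624
s_{7958} = 7625 − 7624 = 1


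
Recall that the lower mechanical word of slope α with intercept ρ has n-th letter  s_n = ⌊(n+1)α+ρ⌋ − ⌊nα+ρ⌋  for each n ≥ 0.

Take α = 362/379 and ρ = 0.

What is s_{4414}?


0

(n+1)α + ρ = (4415·362) / 379 = 1598230/379
nα + ρ     = (4414·362) / 379 = 1597868/379
⌊1598230/379⌋ = 4216,  ⌊1597868/379⌋ = 4216
s_{4414} = 4216 − 4216 = 0


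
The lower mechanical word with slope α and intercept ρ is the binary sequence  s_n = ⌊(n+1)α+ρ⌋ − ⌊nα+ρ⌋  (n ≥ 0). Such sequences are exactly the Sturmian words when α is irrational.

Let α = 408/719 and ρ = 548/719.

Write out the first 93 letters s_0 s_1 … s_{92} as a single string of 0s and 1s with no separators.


101101010110101010110101011010101101010110101011010101011010101101010110101011010101011010101

n=0: ⌊(1·408+548)/719⌋ − ⌊(0·408+548)/719⌋ = ⌊956/719⌋ − ⌊548/719⌋ = 1 − 0 = 1
n=1: ⌊(2·408+548)/719⌋ − ⌊(1·408+548)/719⌋ = ⌊1364/719⌋ − ⌊956/719⌋ = 1 − 1 = 0
n=2: ⌊(3·408+548)/719⌋ − ⌊(2·408+548)/719⌋ = ⌊1772/719⌋ − ⌊1364/719⌋ = 2 − 1 = 1
n=3: ⌊(4·408+548)/719⌋ − ⌊(3·408+548)/719⌋ = ⌊2180/719⌋ − ⌊1772/719⌋ = 3 − 2 = 1
n=4: ⌊(5·408+548)/719⌋ − ⌊(4·408+548)/719⌋ = ⌊2588/719⌋ − ⌊2180/719⌋ = 3 − 3 = 0
n=5: ⌊(6·408+548)/719⌋ − ⌊(5·408+548)/719⌋ = ⌊2996/719⌋ − ⌊2588/719⌋ = 4 − 3 = 1
n=6: ⌊(7·408+548)/719⌋ − ⌊(6·408+548)/719⌋ = ⌊3404/719⌋ − ⌊2996/719⌋ = 4 − 4 = 0
n=7: ⌊(8·408+548)/719⌋ − ⌊(7·408+548)/719⌋ = ⌊3812/719⌋ − ⌊3404/719⌋ = 5 − 4 = 1
n=8: ⌊(9·408+548)/719⌋ − ⌊(8·408+548)/719⌋ = ⌊4220/719⌋ − ⌊3812/719⌋ = 5 − 5 = 0
n=9: ⌊(10·408+548)/719⌋ − ⌊(9·408+548)/719⌋ = ⌊4628/719⌋ − ⌊4220/719⌋ = 6 − 5 = 1
n=10: ⌊(11·408+548)/719⌋ − ⌊(10·408+548)/719⌋ = ⌊5036/719⌋ − ⌊4628/719⌋ = 7 − 6 = 1
n=11: ⌊(12·408+548)/719⌋ − ⌊(11·408+548)/719⌋ = ⌊5444/719⌋ − ⌊5036/719⌋ = 7 − 7 = 0
n=12: ⌊(13·408+548)/719⌋ − ⌊(12·408+548)/719⌋ = ⌊5852/719⌋ − ⌊5444/719⌋ = 8 − 7 = 1
n=13: ⌊(14·408+548)/719⌋ − ⌊(13·408+548)/719⌋ = ⌊6260/719⌋ − ⌊5852/719⌋ = 8 − 8 = 0
n=14: ⌊(15·408+548)/719⌋ − ⌊(14·408+548)/719⌋ = ⌊6668/719⌋ − ⌊6260/719⌋ = 9 − 8 = 1
n=15: ⌊(16·408+548)/719⌋ − ⌊(15·408+548)/719⌋ = ⌊7076/719⌋ − ⌊6668/719⌋ = 9 − 9 = 0
n=16: ⌊(17·408+548)/719⌋ − ⌊(16·408+548)/719⌋ = ⌊7484/719⌋ − ⌊7076/719⌋ = 10 − 9 = 1
n=17: ⌊(18·408+548)/719⌋ − ⌊(17·408+548)/719⌋ = ⌊7892/719⌋ − ⌊7484/719⌋ = 10 − 10 = 0
n=18: ⌊(19·408+548)/719⌋ − ⌊(18·408+548)/719⌋ = ⌊8300/719⌋ − ⌊7892/719⌋ = 11 − 10 = 1
n=19: ⌊(20·408+548)/719⌋ − ⌊(19·408+548)/719⌋ = ⌊8708/719⌋ − ⌊8300/719⌋ = 12 − 11 = 1
n=20: ⌊(21·408+548)/719⌋ − ⌊(20·408+548)/719⌋ = ⌊9116/719⌋ − ⌊8708/719⌋ = 12 − 12 = 0
n=21: ⌊(22·408+548)/719⌋ − ⌊(21·408+548)/719⌋ = ⌊9524/719⌋ − ⌊9116/719⌋ = 13 − 12 = 1
n=22: ⌊(23·408+548)/719⌋ − ⌊(22·408+548)/719⌋ = ⌊9932/719⌋ − ⌊9524/719⌋ = 13 − 13 = 0
n=23: ⌊(24·408+548)/719⌋ − ⌊(23·408+548)/719⌋ = ⌊10340/719⌋ − ⌊9932/719⌋ = 14 − 13 = 1
n=24: ⌊(25·408+548)/719⌋ − ⌊(24·408+548)/719⌋ = ⌊10748/719⌋ − ⌊10340/719⌋ = 14 − 14 = 0
n=25: ⌊(26·408+548)/719⌋ − ⌊(25·408+548)/719⌋ = ⌊11156/719⌋ − ⌊10748/719⌋ = 15 − 14 = 1
n=26: ⌊(27·408+548)/719⌋ − ⌊(26·408+548)/719⌋ = ⌊11564/719⌋ − ⌊11156/719⌋ = 16 − 15 = 1
n=27: ⌊(28·408+548)/719⌋ − ⌊(27·408+548)/719⌋ = ⌊11972/719⌋ − ⌊11564/719⌋ = 16 − 16 = 0
n=28: ⌊(29·408+548)/719⌋ − ⌊(28·408+548)/719⌋ = ⌊12380/719⌋ − ⌊11972/719⌋ = 17 − 16 = 1
n=29: ⌊(30·408+548)/719⌋ − ⌊(29·408+548)/719⌋ = ⌊12788/719⌋ − ⌊12380/719⌋ = 17 − 17 = 0
n=30: ⌊(31·408+548)/719⌋ − ⌊(30·408+548)/719⌋ = ⌊13196/719⌋ − ⌊12788/719⌋ = 18 − 17 = 1
n=31: ⌊(32·408+548)/719⌋ − ⌊(31·408+548)/719⌋ = ⌊13604/719⌋ − ⌊13196/719⌋ = 18 − 18 = 0
n=32: ⌊(33·408+548)/719⌋ − ⌊(32·408+548)/719⌋ = ⌊14012/719⌋ − ⌊13604/719⌋ = 19 − 18 = 1
n=33: ⌊(34·408+548)/719⌋ − ⌊(33·408+548)/719⌋ = ⌊14420/719⌋ − ⌊14012/719⌋ = 20 − 19 = 1
n=34: ⌊(35·408+548)/719⌋ − ⌊(34·408+548)/719⌋ = ⌊14828/719⌋ − ⌊14420/719⌋ = 20 − 20 = 0
n=35: ⌊(36·408+548)/719⌋ − ⌊(35·408+548)/719⌋ = ⌊15236/719⌋ − ⌊14828/719⌋ = 21 − 20 = 1
n=36: ⌊(37·408+548)/719⌋ − ⌊(36·408+548)/719⌋ = ⌊15644/719⌋ − ⌊15236/719⌋ = 21 − 21 = 0
n=37: ⌊(38·408+548)/719⌋ − ⌊(37·408+548)/719⌋ = ⌊16052/719⌋ − ⌊15644/719⌋ = 22 − 21 = 1
n=38: ⌊(39·408+548)/719⌋ − ⌊(38·408+548)/719⌋ = ⌊16460/719⌋ − ⌊16052/719⌋ = 22 − 22 = 0
n=39: ⌊(40·408+548)/719⌋ − ⌊(39·408+548)/719⌋ = ⌊16868/719⌋ − ⌊16460/719⌋ = 23 − 22 = 1
n=40: ⌊(41·408+548)/719⌋ − ⌊(40·408+548)/719⌋ = ⌊17276/719⌋ − ⌊16868/719⌋ = 24 − 23 = 1
n=41: ⌊(42·408+548)/719⌋ − ⌊(41·408+548)/719⌋ = ⌊17684/719⌋ − ⌊17276/719⌋ = 24 − 24 = 0
n=42: ⌊(43·408+548)/719⌋ − ⌊(42·408+548)/719⌋ = ⌊18092/719⌋ − ⌊17684/719⌋ = 25 − 24 = 1
n=43: ⌊(44·408+548)/719⌋ − ⌊(43·408+548)/719⌋ = ⌊18500/719⌋ − ⌊18092/719⌋ = 25 − 25 = 0
n=44: ⌊(45·408+548)/719⌋ − ⌊(44·408+548)/719⌋ = ⌊18908/719⌋ − ⌊18500/719⌋ = 26 − 25 = 1
n=45: ⌊(46·408+548)/719⌋ − ⌊(45·408+548)/719⌋ = ⌊19316/719⌋ − ⌊18908/719⌋ = 26 − 26 = 0
n=46: ⌊(47·408+548)/719⌋ − ⌊(46·408+548)/719⌋ = ⌊19724/719⌋ − ⌊19316/719⌋ = 27 − 26 = 1
n=47: ⌊(48·408+548)/719⌋ − ⌊(47·408+548)/719⌋ = ⌊20132/719⌋ − ⌊19724/719⌋ = 28 − 27 = 1
n=48: ⌊(49·408+548)/719⌋ − ⌊(48·408+548)/719⌋ = ⌊20540/719⌋ − ⌊20132/719⌋ = 28 − 28 = 0
n=49: ⌊(50·408+548)/719⌋ − ⌊(49·408+548)/719⌋ = ⌊20948/719⌋ − ⌊20540/719⌋ = 29 − 28 = 1
n=50: ⌊(51·408+548)/719⌋ − ⌊(50·408+548)/719⌋ = ⌊21356/719⌋ − ⌊20948/719⌋ = 29 − 29 = 0
n=51: ⌊(52·408+548)/719⌋ − ⌊(51·408+548)/719⌋ = ⌊21764/719⌋ − ⌊21356/719⌋ = 30 − 29 = 1
n=52: ⌊(53·408+548)/719⌋ − ⌊(52·408+548)/719⌋ = ⌊22172/719⌋ − ⌊21764/719⌋ = 30 − 30 = 0
n=53: ⌊(54·408+548)/719⌋ − ⌊(53·408+548)/719⌋ = ⌊22580/719⌋ − ⌊22172/719⌋ = 31 − 30 = 1
n=54: ⌊(55·408+548)/719⌋ − ⌊(54·408+548)/719⌋ = ⌊22988/719⌋ − ⌊22580/719⌋ = 31 − 31 = 0
n=55: ⌊(56·408+548)/719⌋ − ⌊(55·408+548)/719⌋ = ⌊23396/719⌋ − ⌊22988/719⌋ = 32 − 31 = 1
n=56: ⌊(57·408+548)/719⌋ − ⌊(56·408+548)/719⌋ = ⌊23804/719⌋ − ⌊23396/719⌋ = 33 − 32 = 1
n=57: ⌊(58·408+548)/719⌋ − ⌊(57·408+548)/719⌋ = ⌊24212/719⌋ − ⌊23804/719⌋ = 33 − 33 = 0
n=58: ⌊(59·408+548)/719⌋ − ⌊(58·408+548)/719⌋ = ⌊24620/719⌋ − ⌊24212/719⌋ = 34 − 33 = 1
n=59: ⌊(60·408+548)/719⌋ − ⌊(59·408+548)/719⌋ = ⌊25028/719⌋ − ⌊24620/719⌋ = 34 − 34 = 0
n=60: ⌊(61·408+548)/719⌋ − ⌊(60·408+548)/719⌋ = ⌊25436/719⌋ − ⌊25028/719⌋ = 35 − 34 = 1
n=61: ⌊(62·408+548)/719⌋ − ⌊(61·408+548)/719⌋ = ⌊25844/719⌋ − ⌊25436/719⌋ = 35 − 35 = 0
n=62: ⌊(63·408+548)/719⌋ − ⌊(62·408+548)/719⌋ = ⌊26252/719⌋ − ⌊25844/719⌋ = 36 − 35 = 1
n=63: ⌊(64·408+548)/719⌋ − ⌊(63·408+548)/719⌋ = ⌊26660/719⌋ − ⌊26252/719⌋ = 37 − 36 = 1
n=64: ⌊(65·408+548)/719⌋ − ⌊(64·408+548)/719⌋ = ⌊27068/719⌋ − ⌊26660/719⌋ = 37 − 37 = 0
n=65: ⌊(66·408+548)/719⌋ − ⌊(65·408+548)/719⌋ = ⌊27476/719⌋ − ⌊27068/719⌋ = 38 − 37 = 1
n=66: ⌊(67·408+548)/719⌋ − ⌊(66·408+548)/719⌋ = ⌊27884/719⌋ − ⌊27476/719⌋ = 38 − 38 = 0
n=67: ⌊(68·408+548)/719⌋ − ⌊(67·408+548)/719⌋ = ⌊28292/719⌋ − ⌊27884/719⌋ = 39 − 38 = 1
n=68: ⌊(69·408+548)/719⌋ − ⌊(68·408+548)/719⌋ = ⌊28700/719⌋ − ⌊28292/719⌋ = 39 − 39 = 0
n=69: ⌊(70·408+548)/719⌋ − ⌊(69·408+548)/719⌋ = ⌊29108/719⌋ − ⌊28700/719⌋ = 40 − 39 = 1
n=70: ⌊(71·408+548)/719⌋ − ⌊(70·408+548)/719⌋ = ⌊29516/719⌋ − ⌊29108/719⌋ = 41 − 40 = 1
n=71: ⌊(72·408+548)/719⌋ − ⌊(71·408+548)/719⌋ = ⌊29924/719⌋ − ⌊29516/719⌋ = 41 − 41 = 0
n=72: ⌊(73·408+548)/719⌋ − ⌊(72·408+548)/719⌋ = ⌊30332/719⌋ − ⌊29924/719⌋ = 42 − 41 = 1
n=73: ⌊(74·408+548)/719⌋ − ⌊(73·408+548)/719⌋ = ⌊30740/719⌋ − ⌊30332/719⌋ = 42 − 42 = 0
n=74: ⌊(75·408+548)/719⌋ − ⌊(74·408+548)/719⌋ = ⌊31148/719⌋ − ⌊30740/719⌋ = 43 − 42 = 1
n=75: ⌊(76·408+548)/719⌋ − ⌊(75·408+548)/719⌋ = ⌊31556/719⌋ − ⌊31148/719⌋ = 43 − 43 = 0
n=76: ⌊(77·408+548)/719⌋ − ⌊(76·408+548)/719⌋ = ⌊31964/719⌋ − ⌊31556/719⌋ = 44 − 43 = 1
n=77: ⌊(78·408+548)/719⌋ − ⌊(77·408+548)/719⌋ = ⌊32372/719⌋ − ⌊31964/719⌋ = 45 − 44 = 1
n=78: ⌊(79·408+548)/719⌋ − ⌊(78·408+548)/719⌋ = ⌊32780/719⌋ − ⌊32372/719⌋ = 45 − 45 = 0
n=79: ⌊(80·408+548)/719⌋ − ⌊(79·408+548)/719⌋ = ⌊33188/719⌋ − ⌊32780/719⌋ = 46 − 45 = 1
n=80: ⌊(81·408+548)/719⌋ − ⌊(80·408+548)/719⌋ = ⌊33596/719⌋ − ⌊33188/719⌋ = 46 − 46 = 0
n=81: ⌊(82·408+548)/719⌋ − ⌊(81·408+548)/719⌋ = ⌊34004/719⌋ − ⌊33596/719⌋ = 47 − 46 = 1
n=82: ⌊(83·408+548)/719⌋ − ⌊(82·408+548)/719⌋ = ⌊34412/719⌋ − ⌊34004/719⌋ = 47 − 47 = 0
n=83: ⌊(84·408+548)/719⌋ − ⌊(83·408+548)/719⌋ = ⌊34820/719⌋ − ⌊34412/719⌋ = 48 − 47 = 1
n=84: ⌊(85·408+548)/719⌋ − ⌊(84·408+548)/719⌋ = ⌊35228/719⌋ − ⌊34820/719⌋ = 48 − 48 = 0
n=85: ⌊(86·408+548)/719⌋ − ⌊(85·408+548)/719⌋ = ⌊35636/719⌋ − ⌊35228/719⌋ = 49 − 48 = 1
n=86: ⌊(87·408+548)/719⌋ − ⌊(86·408+548)/719⌋ = ⌊36044/719⌋ − ⌊35636/719⌋ = 50 − 49 = 1
n=87: ⌊(88·408+548)/719⌋ − ⌊(87·408+548)/719⌋ = ⌊36452/719⌋ − ⌊36044/719⌋ = 50 − 50 = 0
n=88: ⌊(89·408+548)/719⌋ − ⌊(88·408+548)/719⌋ = ⌊36860/719⌋ − ⌊36452/719⌋ = 51 − 50 = 1
n=89: ⌊(90·408+548)/719⌋ − ⌊(89·408+548)/719⌋ = ⌊37268/719⌋ − ⌊36860/719⌋ = 51 − 51 = 0
n=90: ⌊(91·408+548)/719⌋ − ⌊(90·408+548)/719⌋ = ⌊37676/719⌋ − ⌊37268/719⌋ = 52 − 51 = 1
n=91: ⌊(92·408+548)/719⌋ − ⌊(91·408+548)/719⌋ = ⌊38084/719⌋ − ⌊37676/719⌋ = 52 − 52 = 0
n=92: ⌊(93·408+548)/719⌋ − ⌊(92·408+548)/719⌋ = ⌊38492/719⌋ − ⌊38084/719⌋ = 53 − 52 = 1


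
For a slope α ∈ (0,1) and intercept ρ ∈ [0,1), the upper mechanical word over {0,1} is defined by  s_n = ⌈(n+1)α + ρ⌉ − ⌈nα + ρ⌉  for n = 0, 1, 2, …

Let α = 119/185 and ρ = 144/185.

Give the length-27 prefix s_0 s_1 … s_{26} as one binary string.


n=0: ⌈(1·119+144)/185⌉ − ⌈(0·119+144)/185⌉ = ⌈263/185⌉ − ⌈144/185⌉ = 2 − 1 = 1
n=1: ⌈(2·119+144)/185⌉ − ⌈(1·119+144)/185⌉ = ⌈382/185⌉ − ⌈263/185⌉ = 3 − 2 = 1
n=2: ⌈(3·119+144)/185⌉ − ⌈(2·119+144)/185⌉ = ⌈501/185⌉ − ⌈382/185⌉ = 3 − 3 = 0
n=3: ⌈(4·119+144)/185⌉ − ⌈(3·119+144)/185⌉ = ⌈620/185⌉ − ⌈501/185⌉ = 4 − 3 = 1
n=4: ⌈(5·119+144)/185⌉ − ⌈(4·119+144)/185⌉ = ⌈739/185⌉ − ⌈620/185⌉ = 4 − 4 = 0
n=5: ⌈(6·119+144)/185⌉ − ⌈(5·119+144)/185⌉ = ⌈858/185⌉ − ⌈739/185⌉ = 5 − 4 = 1
n=6: ⌈(7·119+144)/185⌉ − ⌈(6·119+144)/185⌉ = ⌈977/185⌉ − ⌈858/185⌉ = 6 − 5 = 1
n=7: ⌈(8·119+144)/185⌉ − ⌈(7·119+144)/185⌉ = ⌈1096/185⌉ − ⌈977/185⌉ = 6 − 6 = 0
n=8: ⌈(9·119+144)/185⌉ − ⌈(8·119+144)/185⌉ = ⌈1215/185⌉ − ⌈1096/185⌉ = 7 − 6 = 1
n=9: ⌈(10·119+144)/185⌉ − ⌈(9·119+144)/185⌉ = ⌈1334/185⌉ − ⌈1215/185⌉ = 8 − 7 = 1
n=10: ⌈(11·119+144)/185⌉ − ⌈(10·119+144)/185⌉ = ⌈1453/185⌉ − ⌈1334/185⌉ = 8 − 8 = 0
n=11: ⌈(12·119+144)/185⌉ − ⌈(11·119+144)/185⌉ = ⌈1572/185⌉ − ⌈1453/185⌉ = 9 − 8 = 1
n=12: ⌈(13·119+144)/185⌉ − ⌈(12·119+144)/185⌉ = ⌈1691/185⌉ − ⌈1572/185⌉ = 10 − 9 = 1
n=13: ⌈(14·119+144)/185⌉ − ⌈(13·119+144)/185⌉ = ⌈1810/185⌉ − ⌈1691/185⌉ = 10 − 10 = 0
n=14: ⌈(15·119+144)/185⌉ − ⌈(14·119+144)/185⌉ = ⌈1929/185⌉ − ⌈1810/185⌉ = 11 − 10 = 1
n=15: ⌈(16·119+144)/185⌉ − ⌈(15·119+144)/185⌉ = ⌈2048/185⌉ − ⌈1929/185⌉ = 12 − 11 = 1
n=16: ⌈(17·119+144)/185⌉ − ⌈(16·119+144)/185⌉ = ⌈2167/185⌉ − ⌈2048/185⌉ = 12 − 12 = 0
n=17: ⌈(18·119+144)/185⌉ − ⌈(17·119+144)/185⌉ = ⌈2286/185⌉ − ⌈2167/185⌉ = 13 − 12 = 1
n=18: ⌈(19·119+144)/185⌉ − ⌈(18·119+144)/185⌉ = ⌈2405/185⌉ − ⌈2286/185⌉ = 13 − 13 = 0
n=19: ⌈(20·119+144)/185⌉ − ⌈(19·119+144)/185⌉ = ⌈2524/185⌉ − ⌈2405/185⌉ = 14 − 13 = 1
n=20: ⌈(21·119+144)/185⌉ − ⌈(20·119+144)/185⌉ = ⌈2643/185⌉ − ⌈2524/185⌉ = 15 − 14 = 1
n=21: ⌈(22·119+144)/185⌉ − ⌈(21·119+144)/185⌉ = ⌈2762/185⌉ − ⌈2643/185⌉ = 15 − 15 = 0
n=22: ⌈(23·119+144)/185⌉ − ⌈(22·119+144)/185⌉ = ⌈2881/185⌉ − ⌈2762/185⌉ = 16 − 15 = 1
n=23: ⌈(24·119+144)/185⌉ − ⌈(23·119+144)/185⌉ = ⌈3000/185⌉ − ⌈2881/185⌉ = 17 − 16 = 1
n=24: ⌈(25·119+144)/185⌉ − ⌈(24·119+144)/185⌉ = ⌈3119/185⌉ − ⌈3000/185⌉ = 17 − 17 = 0
n=25: ⌈(26·119+144)/185⌉ − ⌈(25·119+144)/185⌉ = ⌈3238/185⌉ − ⌈3119/185⌉ = 18 − 17 = 1
n=26: ⌈(27·119+144)/185⌉ − ⌈(26·119+144)/185⌉ = ⌈3357/185⌉ − ⌈3238/185⌉ = 19 − 18 = 1

110101101101101101011011011


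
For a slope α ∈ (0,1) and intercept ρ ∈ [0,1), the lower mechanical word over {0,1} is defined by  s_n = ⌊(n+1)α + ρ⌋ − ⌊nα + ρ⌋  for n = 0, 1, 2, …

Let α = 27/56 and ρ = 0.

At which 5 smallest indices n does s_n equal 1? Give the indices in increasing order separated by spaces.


2 4 6 8 10

n=0: ⌊27/56⌋−⌊0/56⌋ = 0−0 = 0
n=1: ⌊54/56⌋−⌊27/56⌋ = 0−0 = 0
n=2: ⌊81/56⌋−⌊54/56⌋ = 1−0 = 1  ← one
n=3: ⌊108/56⌋−⌊81/56⌋ = 1−1 = 0
n=4: ⌊135/56⌋−⌊108/56⌋ = 2−1 = 1  ← one
n=5: ⌊162/56⌋−⌊135/56⌋ = 2−2 = 0
n=6: ⌊189/56⌋−⌊162/56⌋ = 3−2 = 1  ← one
n=7: ⌊216/56⌋−⌊189/56⌋ = 3−3 = 0
n=8: ⌊243/56⌋−⌊216/56⌋ = 4−3 = 1  ← one
n=9: ⌊270/56⌋−⌊243/56⌋ = 4−4 = 0
n=10: ⌊297/56⌋−⌊270/56⌋ = 5−4 = 1  ← one
positions of the first 5 ones: 2 4 6 8 10


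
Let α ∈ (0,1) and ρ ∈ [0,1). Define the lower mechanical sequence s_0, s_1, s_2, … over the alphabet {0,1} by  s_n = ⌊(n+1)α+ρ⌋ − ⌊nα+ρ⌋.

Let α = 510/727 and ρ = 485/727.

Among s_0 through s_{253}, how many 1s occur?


178

#1s = Σ_{n=0}^{253} s_n = Σ_{n=0}^{253} (⌊(n+1)α+ρ⌋ − ⌊nα+ρ⌋)
the sum telescopes: every ⌊nα+ρ⌋ with 0 < n < 254 appears once with + and once with −, leaving ⌊254α+ρ⌋ − ⌊0·α+ρ⌋
254α + ρ = (254·510 + 485) / 727 = 130025/727
ρ = 485/727
⌊130025/727⌋ = 178,  ⌊485/727⌋ = 0
#1s = 178 − 0 = 178


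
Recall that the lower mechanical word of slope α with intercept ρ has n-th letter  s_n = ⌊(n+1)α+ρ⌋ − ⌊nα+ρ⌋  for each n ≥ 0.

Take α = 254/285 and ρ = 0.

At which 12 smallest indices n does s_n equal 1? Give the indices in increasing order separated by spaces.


1 2 3 4 5 6 7 8 10 11 12 13

n=0: ⌊254/285⌋−⌊0/285⌋ = 0−0 = 0
n=1: ⌊508/285⌋−⌊254/285⌋ = 1−0 = 1  ← one
n=2: ⌊762/285⌋−⌊508/285⌋ = 2−1 = 1  ← one
n=3: ⌊1016/285⌋−⌊762/285⌋ = 3−2 = 1  ← one
n=4: ⌊1270/285⌋−⌊1016/285⌋ = 4−3 = 1  ← one
n=5: ⌊1524/285⌋−⌊1270/285⌋ = 5−4 = 1  ← one
n=6: ⌊1778/285⌋−⌊1524/285⌋ = 6−5 = 1  ← one
n=7: ⌊2032/285⌋−⌊1778/285⌋ = 7−6 = 1  ← one
n=8: ⌊2286/285⌋−⌊2032/285⌋ = 8−7 = 1  ← one
n=9: ⌊2540/285⌋−⌊2286/285⌋ = 8−8 = 0
n=10: ⌊2794/285⌋−⌊2540/285⌋ = 9−8 = 1  ← one
n=11: ⌊3048/285⌋−⌊2794/285⌋ = 10−9 = 1  ← one
n=12: ⌊3302/285⌋−⌊3048/285⌋ = 11−10 = 1  ← one
n=13: ⌊3556/285⌋−⌊3302/285⌋ = 12−11 = 1  ← one
positions of the first 12 ones: 1 2 3 4 5 6 7 8 10 11 12 13


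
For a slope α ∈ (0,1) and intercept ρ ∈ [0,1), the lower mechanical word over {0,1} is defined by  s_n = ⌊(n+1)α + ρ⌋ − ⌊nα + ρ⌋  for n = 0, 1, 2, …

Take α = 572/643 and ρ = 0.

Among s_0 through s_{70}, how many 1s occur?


#1s = Σ_{n=0}^{70} s_n = Σ_{n=0}^{70} (⌊(n+1)α+ρ⌋ − ⌊nα+ρ⌋)
the sum telescopes: every ⌊nα+ρ⌋ with 0 < n < 71 appears once with + and once with −, leaving ⌊71α+ρ⌋ − ⌊0·α+ρ⌋
71α + ρ = (71·572) / 643 = 40612/643
ρ = 0/643
⌊40612/643⌋ = 63,  ⌊0/643⌋ = 0
#1s = 63 − 0 = 63

63


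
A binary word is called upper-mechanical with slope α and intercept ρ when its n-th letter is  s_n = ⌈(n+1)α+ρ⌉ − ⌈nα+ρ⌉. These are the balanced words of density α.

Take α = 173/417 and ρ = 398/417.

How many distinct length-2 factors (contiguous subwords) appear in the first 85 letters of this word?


3

t_n = ⌈(n·173+398)/417⌉ for n = 0 … 85:
  n=0…9: ⌈398/417⌉=1 ⌈571/417⌉=2 ⌈744/417⌉=2 ⌈917/417⌉=3 ⌈1090/417⌉=3 ⌈1263/417⌉=4 ⌈1436/417⌉=4 ⌈1609/417⌉=4 ⌈1782/417⌉=5 ⌈1955/417⌉=5
  n=10…19: ⌈2128/417⌉=6 ⌈2301/417⌉=6 ⌈2474/417⌉=6 ⌈2647/417⌉=7 ⌈2820/417⌉=7 ⌈2993/417⌉=8 ⌈3166/417⌉=8 ⌈3339/417⌉=9 ⌈3512/417⌉=9 ⌈3685/417⌉=9
  n=20…29: ⌈3858/417⌉=10 ⌈4031/417⌉=10 ⌈4204/417⌉=11 ⌈4377/417⌉=11 ⌈4550/417⌉=11 ⌈4723/417⌉=12 ⌈4896/417⌉=12 ⌈5069/417⌉=13 ⌈5242/417⌉=13 ⌈5415/417⌉=13
  n=30…39: ⌈5588/417⌉=14 ⌈5761/417⌉=14 ⌈5934/417⌉=15 ⌈6107/417⌉=15 ⌈6280/417⌉=16 ⌈6453/417⌉=16 ⌈6626/417⌉=16 ⌈6799/417⌉=17 ⌈6972/417⌉=17 ⌈7145/417⌉=18
  n=40…49: ⌈7318/417⌉=18 ⌈7491/417⌉=18 ⌈7664/417⌉=19 ⌈7837/417⌉=19 ⌈8010/417⌉=20 ⌈8183/417⌉=20 ⌈8356/417⌉=21 ⌈8529/417⌉=21 ⌈8702/417⌉=21 ⌈8875/417⌉=22
  n=50…59: ⌈9048/417⌉=22 ⌈9221/417⌉=23 ⌈9394/417⌉=23 ⌈9567/417⌉=23 ⌈9740/417⌉=24 ⌈9913/417⌉=24 ⌈10086/417⌉=25 ⌈10259/417⌉=25 ⌈10432/417⌉=26 ⌈10605/417⌉=26
  n=60…69: ⌈10778/417⌉=26 ⌈10951/417⌉=27 ⌈11124/417⌉=27 ⌈11297/417⌉=28 ⌈11470/417⌉=28 ⌈11643/417⌉=28 ⌈11816/417⌉=29 ⌈11989/417⌉=29 ⌈12162/417⌉=30 ⌈12335/417⌉=30
  n=70…79: ⌈12508/417⌉=30 ⌈12681/417⌉=31 ⌈12854/417⌉=31 ⌈13027/417⌉=32 ⌈13200/417⌉=32 ⌈13373/417⌉=33 ⌈13546/417⌉=33 ⌈13719/417⌉=33 ⌈13892/417⌉=34 ⌈14065/417⌉=34
  n=80…85: ⌈14238/417⌉=35 ⌈14411/417⌉=35 ⌈14584/417⌉=35 ⌈14757/417⌉=36 ⌈14930/417⌉=36 ⌈15103/417⌉=37
s_n = t_(n+1) − t_n for n = 0 … 84 gives
prefix = 1010100101001010100101001010010101001010010101001010010101001010010100101010010100101
slide a length-2 window over [0..1] … [83..84] (84 windows); first occurrence of each distinct factor:
  [  0..  1] 10
  [  1..  2] 01
  [  5..  6] 00
  (the other 81 windows repeat one of these)
distinct factors: {00, 01, 10}
count = 3  (Sturmian bound for length 2 is 3)


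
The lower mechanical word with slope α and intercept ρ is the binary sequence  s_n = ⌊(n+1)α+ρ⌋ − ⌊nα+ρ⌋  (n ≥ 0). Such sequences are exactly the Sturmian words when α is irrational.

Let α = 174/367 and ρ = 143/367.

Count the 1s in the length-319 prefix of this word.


151

#1s = Σ_{n=0}^{318} s_n = Σ_{n=0}^{318} (⌊(n+1)α+ρ⌋ − ⌊nα+ρ⌋)
the sum telescopes: every ⌊nα+ρ⌋ with 0 < n < 319 appears once with + and once with −, leaving ⌊319α+ρ⌋ − ⌊0·α+ρ⌋
319α + ρ = (319·174 + 143) / 367 = 55649/367
ρ = 143/367
⌊55649/367⌋ = 151,  ⌊143/367⌋ = 0
#1s = 151 − 0 = 151


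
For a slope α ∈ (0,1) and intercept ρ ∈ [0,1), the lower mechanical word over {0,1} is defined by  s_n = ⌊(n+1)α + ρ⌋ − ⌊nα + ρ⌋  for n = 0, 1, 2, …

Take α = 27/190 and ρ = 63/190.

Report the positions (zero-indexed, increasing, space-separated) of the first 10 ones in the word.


4 11 18 25 32 39 46 53 60 68

n=0: ⌊90/190⌋−⌊63/190⌋ = 0−0 = 0
n=1: ⌊117/190⌋−⌊90/190⌋ = 0−0 = 0
  …
n=4: ⌊198/190⌋−⌊171/190⌋ = 1−0 = 1  ← one
n=5: ⌊225/190⌋−⌊198/190⌋ = 1−1 = 0
n=6: ⌊252/190⌋−⌊225/190⌋ = 1−1 = 0
  …
n=11: ⌊387/190⌋−⌊360/190⌋ = 2−1 = 1  ← one
n=12: ⌊414/190⌋−⌊387/190⌋ = 2−2 = 0
n=13: ⌊441/190⌋−⌊414/190⌋ = 2−2 = 0
  …
n=18: ⌊576/190⌋−⌊549/190⌋ = 3−2 = 1  ← one
n=19: ⌊603/190⌋−⌊576/190⌋ = 3−3 = 0
n=20: ⌊630/190⌋−⌊603/190⌋ = 3−3 = 0
  …
n=25: ⌊765/190⌋−⌊738/190⌋ = 4−3 = 1  ← one
n=26: ⌊792/190⌋−⌊765/190⌋ = 4−4 = 0
n=27: ⌊819/190⌋−⌊792/190⌋ = 4−4 = 0
  …
n=32: ⌊954/190⌋−⌊927/190⌋ = 5−4 = 1  ← one
n=33: ⌊981/190⌋−⌊954/190⌋ = 5−5 = 0
n=34: ⌊1008/190⌋−⌊981/190⌋ = 5−5 = 0
  …
n=39: ⌊1143/190⌋−⌊1116/190⌋ = 6−5 = 1  ← one
n=40: ⌊1170/190⌋−⌊1143/190⌋ = 6−6 = 0
n=41: ⌊1197/190⌋−⌊1170/190⌋ = 6−6 = 0
  …
n=46: ⌊1332/190⌋−⌊1305/190⌋ = 7−6 = 1  ← one
n=47: ⌊1359/190⌋−⌊1332/190⌋ = 7−7 = 0
n=48: ⌊1386/190⌋−⌊1359/190⌋ = 7−7 = 0
  …
n=53: ⌊1521/190⌋−⌊1494/190⌋ = 8−7 = 1  ← one
n=54: ⌊1548/190⌋−⌊1521/190⌋ = 8−8 = 0
n=55: ⌊1575/190⌋−⌊1548/190⌋ = 8−8 = 0
  …
n=60: ⌊1710/190⌋−⌊1683/190⌋ = 9−8 = 1  ← one
n=61: ⌊1737/190⌋−⌊1710/190⌋ = 9−9 = 0
n=62: ⌊1764/190⌋−⌊1737/190⌋ = 9−9 = 0
  …
n=68: ⌊1926/190⌋−⌊1899/190⌋ = 10−9 = 1  ← one
positions of the first 10 ones: 4 11 18 25 32 39 46 53 60 68


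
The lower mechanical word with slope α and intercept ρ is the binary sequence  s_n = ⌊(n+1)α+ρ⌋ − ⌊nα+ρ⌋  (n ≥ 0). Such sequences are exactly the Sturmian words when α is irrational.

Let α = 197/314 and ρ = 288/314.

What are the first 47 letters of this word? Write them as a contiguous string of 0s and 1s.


n=0: ⌊(1·197+288)/314⌋ − ⌊(0·197+288)/314⌋ = ⌊485/314⌋ − ⌊288/314⌋ = 1 − 0 = 1
n=1: ⌊(2·197+288)/314⌋ − ⌊(1·197+288)/314⌋ = ⌊682/314⌋ − ⌊485/314⌋ = 2 − 1 = 1
n=2: ⌊(3·197+288)/314⌋ − ⌊(2·197+288)/314⌋ = ⌊879/314⌋ − ⌊682/314⌋ = 2 − 2 = 0
n=3: ⌊(4·197+288)/314⌋ − ⌊(3·197+288)/314⌋ = ⌊1076/314⌋ − ⌊879/314⌋ = 3 − 2 = 1
n=4: ⌊(5·197+288)/314⌋ − ⌊(4·197+288)/314⌋ = ⌊1273/314⌋ − ⌊1076/314⌋ = 4 − 3 = 1
n=5: ⌊(6·197+288)/314⌋ − ⌊(5·197+288)/314⌋ = ⌊1470/314⌋ − ⌊1273/314⌋ = 4 − 4 = 0
n=6: ⌊(7·197+288)/314⌋ − ⌊(6·197+288)/314⌋ = ⌊1667/314⌋ − ⌊1470/314⌋ = 5 − 4 = 1
n=7: ⌊(8·197+288)/314⌋ − ⌊(7·197+288)/314⌋ = ⌊1864/314⌋ − ⌊1667/314⌋ = 5 − 5 = 0
n=8: ⌊(9·197+288)/314⌋ − ⌊(8·197+288)/314⌋ = ⌊2061/314⌋ − ⌊1864/314⌋ = 6 − 5 = 1
n=9: ⌊(10·197+288)/314⌋ − ⌊(9·197+288)/314⌋ = ⌊2258/314⌋ − ⌊2061/314⌋ = 7 − 6 = 1
n=10: ⌊(11·197+288)/314⌋ − ⌊(10·197+288)/314⌋ = ⌊2455/314⌋ − ⌊2258/314⌋ = 7 − 7 = 0
n=11: ⌊(12·197+288)/314⌋ − ⌊(11·197+288)/314⌋ = ⌊2652/314⌋ − ⌊2455/314⌋ = 8 − 7 = 1
n=12: ⌊(13·197+288)/314⌋ − ⌊(12·197+288)/314⌋ = ⌊2849/314⌋ − ⌊2652/314⌋ = 9 − 8 = 1
n=13: ⌊(14·197+288)/314⌋ − ⌊(13·197+288)/314⌋ = ⌊3046/314⌋ − ⌊2849/314⌋ = 9 − 9 = 0
n=14: ⌊(15·197+288)/314⌋ − ⌊(14·197+288)/314⌋ = ⌊3243/314⌋ − ⌊3046/314⌋ = 10 − 9 = 1
n=15: ⌊(16·197+288)/314⌋ − ⌊(15·197+288)/314⌋ = ⌊3440/314⌋ − ⌊3243/314⌋ = 10 − 10 = 0
n=16: ⌊(17·197+288)/314⌋ − ⌊(16·197+288)/314⌋ = ⌊3637/314⌋ − ⌊3440/314⌋ = 11 − 10 = 1
n=17: ⌊(18·197+288)/314⌋ − ⌊(17·197+288)/314⌋ = ⌊3834/314⌋ − ⌊3637/314⌋ = 12 − 11 = 1
n=18: ⌊(19·197+288)/314⌋ − ⌊(18·197+288)/314⌋ = ⌊4031/314⌋ − ⌊3834/314⌋ = 12 − 12 = 0
n=19: ⌊(20·197+288)/314⌋ − ⌊(19·197+288)/314⌋ = ⌊4228/314⌋ − ⌊4031/314⌋ = 13 − 12 = 1
n=20: ⌊(21·197+288)/314⌋ − ⌊(20·197+288)/314⌋ = ⌊4425/314⌋ − ⌊4228/314⌋ = 14 − 13 = 1
n=21: ⌊(22·197+288)/314⌋ − ⌊(21·197+288)/314⌋ = ⌊4622/314⌋ − ⌊4425/314⌋ = 14 − 14 = 0
n=22: ⌊(23·197+288)/314⌋ − ⌊(22·197+288)/314⌋ = ⌊4819/314⌋ − ⌊4622/314⌋ = 15 − 14 = 1
n=23: ⌊(24·197+288)/314⌋ − ⌊(23·197+288)/314⌋ = ⌊5016/314⌋ − ⌊4819/314⌋ = 15 − 15 = 0
n=24: ⌊(25·197+288)/314⌋ − ⌊(24·197+288)/314⌋ = ⌊5213/314⌋ − ⌊5016/314⌋ = 16 − 15 = 1
n=25: ⌊(26·197+288)/314⌋ − ⌊(25·197+288)/314⌋ = ⌊5410/314⌋ − ⌊5213/314⌋ = 17 − 16 = 1
n=26: ⌊(27·197+288)/314⌋ − ⌊(26·197+288)/314⌋ = ⌊5607/314⌋ − ⌊5410/314⌋ = 17 − 17 = 0
n=27: ⌊(28·197+288)/314⌋ − ⌊(27·197+288)/314⌋ = ⌊5804/314⌋ − ⌊5607/314⌋ = 18 − 17 = 1
n=28: ⌊(29·197+288)/314⌋ − ⌊(28·197+288)/314⌋ = ⌊6001/314⌋ − ⌊5804/314⌋ = 19 − 18 = 1
n=29: ⌊(30·197+288)/314⌋ − ⌊(29·197+288)/314⌋ = ⌊6198/314⌋ − ⌊6001/314⌋ = 19 − 19 = 0
n=30: ⌊(31·197+288)/314⌋ − ⌊(30·197+288)/314⌋ = ⌊6395/314⌋ − ⌊6198/314⌋ = 20 − 19 = 1
n=31: ⌊(32·197+288)/314⌋ − ⌊(31·197+288)/314⌋ = ⌊6592/314⌋ − ⌊6395/314⌋ = 20 − 20 = 0
n=32: ⌊(33·197+288)/314⌋ − ⌊(32·197+288)/314⌋ = ⌊6789/314⌋ − ⌊6592/314⌋ = 21 − 20 = 1
n=33: ⌊(34·197+288)/314⌋ − ⌊(33·197+288)/314⌋ = ⌊6986/314⌋ − ⌊6789/314⌋ = 22 − 21 = 1
n=34: ⌊(35·197+288)/314⌋ − ⌊(34·197+288)/314⌋ = ⌊7183/314⌋ − ⌊6986/314⌋ = 22 − 22 = 0
n=35: ⌊(36·197+288)/314⌋ − ⌊(35·197+288)/314⌋ = ⌊7380/314⌋ − ⌊7183/314⌋ = 23 − 22 = 1
n=36: ⌊(37·197+288)/314⌋ − ⌊(36·197+288)/314⌋ = ⌊7577/314⌋ − ⌊7380/314⌋ = 24 − 23 = 1
n=37: ⌊(38·197+288)/314⌋ − ⌊(37·197+288)/314⌋ = ⌊7774/314⌋ − ⌊7577/314⌋ = 24 − 24 = 0
n=38: ⌊(39·197+288)/314⌋ − ⌊(38·197+288)/314⌋ = ⌊7971/314⌋ − ⌊7774/314⌋ = 25 − 24 = 1
n=39: ⌊(40·197+288)/314⌋ − ⌊(39·197+288)/314⌋ = ⌊8168/314⌋ − ⌊7971/314⌋ = 26 − 25 = 1
n=40: ⌊(41·197+288)/314⌋ − ⌊(40·197+288)/314⌋ = ⌊8365/314⌋ − ⌊8168/314⌋ = 26 − 26 = 0
n=41: ⌊(42·197+288)/314⌋ − ⌊(41·197+288)/314⌋ = ⌊8562/314⌋ − ⌊8365/314⌋ = 27 − 26 = 1
n=42: ⌊(43·197+288)/314⌋ − ⌊(42·197+288)/314⌋ = ⌊8759/314⌋ − ⌊8562/314⌋ = 27 − 27 = 0
n=43: ⌊(44·197+288)/314⌋ − ⌊(43·197+288)/314⌋ = ⌊8956/314⌋ − ⌊8759/314⌋ = 28 − 27 = 1
n=44: ⌊(45·197+288)/314⌋ − ⌊(44·197+288)/314⌋ = ⌊9153/314⌋ − ⌊8956/314⌋ = 29 − 28 = 1
n=45: ⌊(46·197+288)/314⌋ − ⌊(45·197+288)/314⌋ = ⌊9350/314⌋ − ⌊9153/314⌋ = 29 − 29 = 0
n=46: ⌊(47·197+288)/314⌋ − ⌊(46·197+288)/314⌋ = ⌊9547/314⌋ − ⌊9350/314⌋ = 30 − 29 = 1

11011010110110101101101011011010110110110101101


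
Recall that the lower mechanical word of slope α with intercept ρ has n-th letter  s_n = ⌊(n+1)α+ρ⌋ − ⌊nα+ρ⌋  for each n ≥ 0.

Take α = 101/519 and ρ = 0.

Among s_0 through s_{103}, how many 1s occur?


#1s = Σ_{n=0}^{103} s_n = Σ_{n=0}^{103} (⌊(n+1)α+ρ⌋ − ⌊nα+ρ⌋)
the sum telescopes: every ⌊nα+ρ⌋ with 0 < n < 104 appears once with + and once with −, leaving ⌊104α+ρ⌋ − ⌊0·α+ρ⌋
104α + ρ = (104·101) / 519 = 10504/519
ρ = 0/519
⌊10504/519⌋ = 20,  ⌊0/519⌋ = 0
#1s = 20 − 0 = 20

20


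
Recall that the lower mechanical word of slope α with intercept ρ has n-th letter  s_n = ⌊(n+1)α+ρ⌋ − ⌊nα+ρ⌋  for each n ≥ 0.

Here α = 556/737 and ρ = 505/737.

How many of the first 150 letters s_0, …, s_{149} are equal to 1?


113

#1s = Σ_{n=0}^{149} s_n = Σ_{n=0}^{149} (⌊(n+1)α+ρ⌋ − ⌊nα+ρ⌋)
the sum telescopes: every ⌊nα+ρ⌋ with 0 < n < 150 appears once with + and once with −, leaving ⌊150α+ρ⌋ − ⌊0·α+ρ⌋
150α + ρ = (150·556 + 505) / 737 = 83905/737
ρ = 505/737
⌊83905/737⌋ = 113,  ⌊505/737⌋ = 0
#1s = 113 − 0 = 113


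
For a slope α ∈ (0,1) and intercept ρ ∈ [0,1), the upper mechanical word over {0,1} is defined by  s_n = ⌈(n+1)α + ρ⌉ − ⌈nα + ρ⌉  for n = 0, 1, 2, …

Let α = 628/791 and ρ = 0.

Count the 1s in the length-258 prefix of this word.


#1s = Σ_{n=0}^{257} s_n = Σ_{n=0}^{257} (⌈(n+1)α+ρ⌉ − ⌈nα+ρ⌉)
the sum telescopes: every ⌈nα+ρ⌉ with 0 < n < 258 appears once with + and once with −, leaving ⌈258α+ρ⌉ − ⌈0·α+ρ⌉
258α + ρ = (258·628) / 791 = 162024/791
ρ = 0/791
⌈162024/791⌉ = 205,  ⌈0/791⌉ = 0
#1s = 205 − 0 = 205

205


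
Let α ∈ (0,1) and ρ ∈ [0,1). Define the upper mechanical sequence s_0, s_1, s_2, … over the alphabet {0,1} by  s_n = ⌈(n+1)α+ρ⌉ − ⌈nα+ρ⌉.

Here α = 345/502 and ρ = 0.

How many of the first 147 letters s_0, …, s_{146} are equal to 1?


#1s = Σ_{n=0}^{146} s_n = Σ_{n=0}^{146} (⌈(n+1)α+ρ⌉ − ⌈nα+ρ⌉)
the sum telescopes: every ⌈nα+ρ⌉ with 0 < n < 147 appears once with + and once with −, leaving ⌈147α+ρ⌉ − ⌈0·α+ρ⌉
147α + ρ = (147·345) / 502 = 50715/502
ρ = 0/502
⌈50715/502⌉ = 102,  ⌈0/502⌉ = 0
#1s = 102 − 0 = 102

102


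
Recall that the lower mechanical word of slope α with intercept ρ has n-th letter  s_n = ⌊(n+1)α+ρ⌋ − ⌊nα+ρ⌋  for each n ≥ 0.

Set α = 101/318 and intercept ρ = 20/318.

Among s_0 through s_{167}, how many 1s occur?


#1s = Σ_{n=0}^{167} s_n = Σ_{n=0}^{167} (⌊(n+1)α+ρ⌋ − ⌊nα+ρ⌋)
the sum telescopes: every ⌊nα+ρ⌋ with 0 < n < 168 appears once with + and once with −, leaving ⌊168α+ρ⌋ − ⌊0·α+ρ⌋
168α + ρ = (168·101 + 20) / 318 = 16988/318
ρ = 20/318
⌊16988/318⌋ = 53,  ⌊20/318⌋ = 0
#1s = 53 − 0 = 53

53


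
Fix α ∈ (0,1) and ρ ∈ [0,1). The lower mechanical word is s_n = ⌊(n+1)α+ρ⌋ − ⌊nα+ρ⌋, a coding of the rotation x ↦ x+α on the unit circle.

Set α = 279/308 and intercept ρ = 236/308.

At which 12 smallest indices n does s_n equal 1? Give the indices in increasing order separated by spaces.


0 1 2 3 4 5 6 7 9 10 11 12

n=0: ⌊515/308⌋−⌊236/308⌋ = 1−0 = 1  ← one
n=1: ⌊794/308⌋−⌊515/308⌋ = 2−1 = 1  ← one
n=2: ⌊1073/308⌋−⌊794/308⌋ = 3−2 = 1  ← one
n=3: ⌊1352/308⌋−⌊1073/308⌋ = 4−3 = 1  ← one
n=4: ⌊1631/308⌋−⌊1352/308⌋ = 5−4 = 1  ← one
n=5: ⌊1910/308⌋−⌊1631/308⌋ = 6−5 = 1  ← one
n=6: ⌊2189/308⌋−⌊1910/308⌋ = 7−6 = 1  ← one
n=7: ⌊2468/308⌋−⌊2189/308⌋ = 8−7 = 1  ← one
n=8: ⌊2747/308⌋−⌊2468/308⌋ = 8−8 = 0
n=9: ⌊3026/308⌋−⌊2747/308⌋ = 9−8 = 1  ← one
n=10: ⌊3305/308⌋−⌊3026/308⌋ = 10−9 = 1  ← one
n=11: ⌊3584/308⌋−⌊3305/308⌋ = 11−10 = 1  ← one
n=12: ⌊3863/308⌋−⌊3584/308⌋ = 12−11 = 1  ← one
positions of the first 12 ones: 0 1 2 3 4 5 6 7 9 10 11 12


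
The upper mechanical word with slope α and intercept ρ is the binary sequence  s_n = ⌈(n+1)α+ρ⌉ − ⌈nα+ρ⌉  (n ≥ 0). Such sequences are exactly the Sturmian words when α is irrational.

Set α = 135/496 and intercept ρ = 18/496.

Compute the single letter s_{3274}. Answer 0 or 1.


(n+1)α + ρ = (3275·135 + 18) / 496 = 442143/496
nα + ρ     = (3274·135 + 18) / 496 = 442008/496
⌈442143/496⌉ = 892,  ⌈442008/496⌉ = 892
s_{3274} = 892 − 892 = 0

0


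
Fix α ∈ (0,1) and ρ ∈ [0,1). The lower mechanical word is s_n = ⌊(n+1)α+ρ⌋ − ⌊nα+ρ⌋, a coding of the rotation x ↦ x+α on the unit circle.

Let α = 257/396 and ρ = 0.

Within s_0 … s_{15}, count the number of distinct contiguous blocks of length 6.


4

t_n = ⌊(n·257)/396⌋ for n = 0 … 16:
  n=0…9: ⌊0/396⌋=0 ⌊257/396⌋=0 ⌊514/396⌋=1 ⌊771/396⌋=1 ⌊1028/396⌋=2 ⌊1285/396⌋=3 ⌊1542/396⌋=3 ⌊1799/396⌋=4 ⌊2056/396⌋=5 ⌊2313/396⌋=5
  n=10…16: ⌊2570/396⌋=6 ⌊2827/396⌋=7 ⌊3084/396⌋=7 ⌊3341/396⌋=8 ⌊3598/396⌋=9 ⌊3855/396⌋=9 ⌊4112/396⌋=10
s_n = t_(n+1) − t_n for n = 0 … 15 gives
prefix = 0101101101101101
slide a length-6 window over [0..5] … [10..15] (11 windows); first occurrence of each distinct factor:
  [  0..  5] 010110
  [  1..  6] 101101
  [  2..  7] 011011
  [  3..  8] 110110
  (the other 7 windows repeat one of these)
distinct factors: {010110, 011011, 101101, 110110}
count = 4  (Sturmian bound for length 6 is 7)


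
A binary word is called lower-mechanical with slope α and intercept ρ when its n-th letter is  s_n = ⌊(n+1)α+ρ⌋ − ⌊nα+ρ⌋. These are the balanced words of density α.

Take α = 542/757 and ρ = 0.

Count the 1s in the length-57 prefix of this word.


#1s = Σ_{n=0}^{56} s_n = Σ_{n=0}^{56} (⌊(n+1)α+ρ⌋ − ⌊nα+ρ⌋)
the sum telescopes: every ⌊nα+ρ⌋ with 0 < n < 57 appears once with + and once with −, leaving ⌊57α+ρ⌋ − ⌊0·α+ρ⌋
57α + ρ = (57·542) / 757 = 30894/757
ρ = 0/757
⌊30894/757⌋ = 40,  ⌊0/757⌋ = 0
#1s = 40 − 0 = 40

40


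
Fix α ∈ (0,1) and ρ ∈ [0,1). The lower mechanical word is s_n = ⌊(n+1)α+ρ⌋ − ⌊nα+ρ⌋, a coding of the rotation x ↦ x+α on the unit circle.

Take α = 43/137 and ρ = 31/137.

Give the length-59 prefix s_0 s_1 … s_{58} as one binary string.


n=0: ⌊(1·43+31)/137⌋ − ⌊(0·43+31)/137⌋ = ⌊74/137⌋ − ⌊31/137⌋ = 0 − 0 = 0
n=1: ⌊(2·43+31)/137⌋ − ⌊(1·43+31)/137⌋ = ⌊117/137⌋ − ⌊74/137⌋ = 0 − 0 = 0
n=2: ⌊(3·43+31)/137⌋ − ⌊(2·43+31)/137⌋ = ⌊160/137⌋ − ⌊117/137⌋ = 1 − 0 = 1
n=3: ⌊(4·43+31)/137⌋ − ⌊(3·43+31)/137⌋ = ⌊203/137⌋ − ⌊160/137⌋ = 1 − 1 = 0
n=4: ⌊(5·43+31)/137⌋ − ⌊(4·43+31)/137⌋ = ⌊246/137⌋ − ⌊203/137⌋ = 1 − 1 = 0
n=5: ⌊(6·43+31)/137⌋ − ⌊(5·43+31)/137⌋ = ⌊289/137⌋ − ⌊246/137⌋ = 2 − 1 = 1
n=6: ⌊(7·43+31)/137⌋ − ⌊(6·43+31)/137⌋ = ⌊332/137⌋ − ⌊289/137⌋ = 2 − 2 = 0
n=7: ⌊(8·43+31)/137⌋ − ⌊(7·43+31)/137⌋ = ⌊375/137⌋ − ⌊332/137⌋ = 2 − 2 = 0
n=8: ⌊(9·43+31)/137⌋ − ⌊(8·43+31)/137⌋ = ⌊418/137⌋ − ⌊375/137⌋ = 3 − 2 = 1
n=9: ⌊(10·43+31)/137⌋ − ⌊(9·43+31)/137⌋ = ⌊461/137⌋ − ⌊418/137⌋ = 3 − 3 = 0
n=10: ⌊(11·43+31)/137⌋ − ⌊(10·43+31)/137⌋ = ⌊504/137⌋ − ⌊461/137⌋ = 3 − 3 = 0
n=11: ⌊(12·43+31)/137⌋ − ⌊(11·43+31)/137⌋ = ⌊547/137⌋ − ⌊504/137⌋ = 3 − 3 = 0
n=12: ⌊(13·43+31)/137⌋ − ⌊(12·43+31)/137⌋ = ⌊590/137⌋ − ⌊547/137⌋ = 4 − 3 = 1
n=13: ⌊(14·43+31)/137⌋ − ⌊(13·43+31)/137⌋ = ⌊633/137⌋ − ⌊590/137⌋ = 4 − 4 = 0
n=14: ⌊(15·43+31)/137⌋ − ⌊(14·43+31)/137⌋ = ⌊676/137⌋ − ⌊633/137⌋ = 4 − 4 = 0
n=15: ⌊(16·43+31)/137⌋ − ⌊(15·43+31)/137⌋ = ⌊719/137⌋ − ⌊676/137⌋ = 5 − 4 = 1
n=16: ⌊(17·43+31)/137⌋ − ⌊(16·43+31)/137⌋ = ⌊762/137⌋ − ⌊719/137⌋ = 5 − 5 = 0
n=17: ⌊(18·43+31)/137⌋ − ⌊(17·43+31)/137⌋ = ⌊805/137⌋ − ⌊762/137⌋ = 5 − 5 = 0
n=18: ⌊(19·43+31)/137⌋ − ⌊(18·43+31)/137⌋ = ⌊848/137⌋ − ⌊805/137⌋ = 6 − 5 = 1
n=19: ⌊(20·43+31)/137⌋ − ⌊(19·43+31)/137⌋ = ⌊891/137⌋ − ⌊848/137⌋ = 6 − 6 = 0
n=20: ⌊(21·43+31)/137⌋ − ⌊(20·43+31)/137⌋ = ⌊934/137⌋ − ⌊891/137⌋ = 6 − 6 = 0
n=21: ⌊(22·43+31)/137⌋ − ⌊(21·43+31)/137⌋ = ⌊977/137⌋ − ⌊934/137⌋ = 7 − 6 = 1
n=22: ⌊(23·43+31)/137⌋ − ⌊(22·43+31)/137⌋ = ⌊1020/137⌋ − ⌊977/137⌋ = 7 − 7 = 0
n=23: ⌊(24·43+31)/137⌋ − ⌊(23·43+31)/137⌋ = ⌊1063/137⌋ − ⌊1020/137⌋ = 7 − 7 = 0
n=24: ⌊(25·43+31)/137⌋ − ⌊(24·43+31)/137⌋ = ⌊1106/137⌋ − ⌊1063/137⌋ = 8 − 7 = 1
n=25: ⌊(26·43+31)/137⌋ − ⌊(25·43+31)/137⌋ = ⌊1149/137⌋ − ⌊1106/137⌋ = 8 − 8 = 0
n=26: ⌊(27·43+31)/137⌋ − ⌊(26·43+31)/137⌋ = ⌊1192/137⌋ − ⌊1149/137⌋ = 8 − 8 = 0
n=27: ⌊(28·43+31)/137⌋ − ⌊(27·43+31)/137⌋ = ⌊1235/137⌋ − ⌊1192/137⌋ = 9 − 8 = 1
n=28: ⌊(29·43+31)/137⌋ − ⌊(28·43+31)/137⌋ = ⌊1278/137⌋ − ⌊1235/137⌋ = 9 − 9 = 0
n=29: ⌊(30·43+31)/137⌋ − ⌊(29·43+31)/137⌋ = ⌊1321/137⌋ − ⌊1278/137⌋ = 9 − 9 = 0
n=30: ⌊(31·43+31)/137⌋ − ⌊(30·43+31)/137⌋ = ⌊1364/137⌋ − ⌊1321/137⌋ = 9 − 9 = 0
n=31: ⌊(32·43+31)/137⌋ − ⌊(31·43+31)/137⌋ = ⌊1407/137⌋ − ⌊1364/137⌋ = 10 − 9 = 1
n=32: ⌊(33·43+31)/137⌋ − ⌊(32·43+31)/137⌋ = ⌊1450/137⌋ − ⌊1407/137⌋ = 10 − 10 = 0
n=33: ⌊(34·43+31)/137⌋ − ⌊(33·43+31)/137⌋ = ⌊1493/137⌋ − ⌊1450/137⌋ = 10 − 10 = 0
n=34: ⌊(35·43+31)/137⌋ − ⌊(34·43+31)/137⌋ = ⌊1536/137⌋ − ⌊1493/137⌋ = 11 − 10 = 1
n=35: ⌊(36·43+31)/137⌋ − ⌊(35·43+31)/137⌋ = ⌊1579/137⌋ − ⌊1536/137⌋ = 11 − 11 = 0
n=36: ⌊(37·43+31)/137⌋ − ⌊(36·43+31)/137⌋ = ⌊1622/137⌋ − ⌊1579/137⌋ = 11 − 11 = 0
n=37: ⌊(38·43+31)/137⌋ − ⌊(37·43+31)/137⌋ = ⌊1665/137⌋ − ⌊1622/137⌋ = 12 − 11 = 1
n=38: ⌊(39·43+31)/137⌋ − ⌊(38·43+31)/137⌋ = ⌊1708/137⌋ − ⌊1665/137⌋ = 12 − 12 = 0
n=39: ⌊(40·43+31)/137⌋ − ⌊(39·43+31)/137⌋ = ⌊1751/137⌋ − ⌊1708/137⌋ = 12 − 12 = 0
n=40: ⌊(41·43+31)/137⌋ − ⌊(40·43+31)/137⌋ = ⌊1794/137⌋ − ⌊1751/137⌋ = 13 − 12 = 1
n=41: ⌊(42·43+31)/137⌋ − ⌊(41·43+31)/137⌋ = ⌊1837/137⌋ − ⌊1794/137⌋ = 13 − 13 = 0
n=42: ⌊(43·43+31)/137⌋ − ⌊(42·43+31)/137⌋ = ⌊1880/137⌋ − ⌊1837/137⌋ = 13 − 13 = 0
n=43: ⌊(44·43+31)/137⌋ − ⌊(43·43+31)/137⌋ = ⌊1923/137⌋ − ⌊1880/137⌋ = 14 − 13 = 1
n=44: ⌊(45·43+31)/137⌋ − ⌊(44·43+31)/137⌋ = ⌊1966/137⌋ − ⌊1923/137⌋ = 14 − 14 = 0
n=45: ⌊(46·43+31)/137⌋ − ⌊(45·43+31)/137⌋ = ⌊2009/137⌋ − ⌊1966/137⌋ = 14 − 14 = 0
n=46: ⌊(47·43+31)/137⌋ − ⌊(46·43+31)/137⌋ = ⌊2052/137⌋ − ⌊2009/137⌋ = 14 − 14 = 0
n=47: ⌊(48·43+31)/137⌋ − ⌊(47·43+31)/137⌋ = ⌊2095/137⌋ − ⌊2052/137⌋ = 15 − 14 = 1
n=48: ⌊(49·43+31)/137⌋ − ⌊(48·43+31)/137⌋ = ⌊2138/137⌋ − ⌊2095/137⌋ = 15 − 15 = 0
n=49: ⌊(50·43+31)/137⌋ − ⌊(49·43+31)/137⌋ = ⌊2181/137⌋ − ⌊2138/137⌋ = 15 − 15 = 0
n=50: ⌊(51·43+31)/137⌋ − ⌊(50·43+31)/137⌋ = ⌊2224/137⌋ − ⌊2181/137⌋ = 16 − 15 = 1
n=51: ⌊(52·43+31)/137⌋ − ⌊(51·43+31)/137⌋ = ⌊2267/137⌋ − ⌊2224/137⌋ = 16 − 16 = 0
n=52: ⌊(53·43+31)/137⌋ − ⌊(52·43+31)/137⌋ = ⌊2310/137⌋ − ⌊2267/137⌋ = 16 − 16 = 0
n=53: ⌊(54·43+31)/137⌋ − ⌊(53·43+31)/137⌋ = ⌊2353/137⌋ − ⌊2310/137⌋ = 17 − 16 = 1
n=54: ⌊(55·43+31)/137⌋ − ⌊(54·43+31)/137⌋ = ⌊2396/137⌋ − ⌊2353/137⌋ = 17 − 17 = 0
n=55: ⌊(56·43+31)/137⌋ − ⌊(55·43+31)/137⌋ = ⌊2439/137⌋ − ⌊2396/137⌋ = 17 − 17 = 0
n=56: ⌊(57·43+31)/137⌋ − ⌊(56·43+31)/137⌋ = ⌊2482/137⌋ − ⌊2439/137⌋ = 18 − 17 = 1
n=57: ⌊(58·43+31)/137⌋ − ⌊(57·43+31)/137⌋ = ⌊2525/137⌋ − ⌊2482/137⌋ = 18 − 18 = 0
n=58: ⌊(59·43+31)/137⌋ − ⌊(58·43+31)/137⌋ = ⌊2568/137⌋ − ⌊2525/137⌋ = 18 − 18 = 0

00100100100010010010010010010001001001001001000100100100100
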